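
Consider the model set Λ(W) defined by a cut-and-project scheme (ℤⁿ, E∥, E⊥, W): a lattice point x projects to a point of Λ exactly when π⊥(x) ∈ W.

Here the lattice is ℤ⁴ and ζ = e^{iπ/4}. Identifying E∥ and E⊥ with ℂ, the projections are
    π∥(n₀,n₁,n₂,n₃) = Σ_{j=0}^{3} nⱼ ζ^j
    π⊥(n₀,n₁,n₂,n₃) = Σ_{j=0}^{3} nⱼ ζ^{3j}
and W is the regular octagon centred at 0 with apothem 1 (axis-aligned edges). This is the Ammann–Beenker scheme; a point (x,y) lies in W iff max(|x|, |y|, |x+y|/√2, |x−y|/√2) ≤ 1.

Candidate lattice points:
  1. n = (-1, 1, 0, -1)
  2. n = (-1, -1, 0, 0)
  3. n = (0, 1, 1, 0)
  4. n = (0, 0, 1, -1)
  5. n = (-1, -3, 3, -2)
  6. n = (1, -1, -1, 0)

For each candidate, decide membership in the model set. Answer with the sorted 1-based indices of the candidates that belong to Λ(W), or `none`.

2, 3

With ζ = e^{iπ/4} the internal vectors are ζ^0,ζ^3,ζ^6,ζ^9.
candidate 1: n = (-1, 1, 0, -1) → π⊥ ≈ (-2.41421, +0.00000); max(|x|,|y|,|x±y|/√2) = 2.41421 > 1 ⇒ ∉ W
candidate 2: n = (-1, -1, 0, 0) → π⊥ ≈ (-0.29289, -0.70711); max(|x|,|y|,|x±y|/√2) = 0.70711 ≤ 1 ⇒ ∈ W
candidate 3: n = (0, 1, 1, 0) → π⊥ ≈ (-0.70711, -0.29289); max(|x|,|y|,|x±y|/√2) = 0.70711 ≤ 1 ⇒ ∈ W
candidate 4: n = (0, 0, 1, -1) → π⊥ ≈ (-0.70711, -1.70711); max(|x|,|y|,|x±y|/√2) = 1.70711 > 1 ⇒ ∉ W
candidate 5: n = (-1, -3, 3, -2) → π⊥ ≈ (-0.29289, -6.53553); max(|x|,|y|,|x±y|/√2) = 6.53553 > 1 ⇒ ∉ W
candidate 6: n = (1, -1, -1, 0) → π⊥ ≈ (+1.70711, +0.29289); max(|x|,|y|,|x±y|/√2) = 1.70711 > 1 ⇒ ∉ W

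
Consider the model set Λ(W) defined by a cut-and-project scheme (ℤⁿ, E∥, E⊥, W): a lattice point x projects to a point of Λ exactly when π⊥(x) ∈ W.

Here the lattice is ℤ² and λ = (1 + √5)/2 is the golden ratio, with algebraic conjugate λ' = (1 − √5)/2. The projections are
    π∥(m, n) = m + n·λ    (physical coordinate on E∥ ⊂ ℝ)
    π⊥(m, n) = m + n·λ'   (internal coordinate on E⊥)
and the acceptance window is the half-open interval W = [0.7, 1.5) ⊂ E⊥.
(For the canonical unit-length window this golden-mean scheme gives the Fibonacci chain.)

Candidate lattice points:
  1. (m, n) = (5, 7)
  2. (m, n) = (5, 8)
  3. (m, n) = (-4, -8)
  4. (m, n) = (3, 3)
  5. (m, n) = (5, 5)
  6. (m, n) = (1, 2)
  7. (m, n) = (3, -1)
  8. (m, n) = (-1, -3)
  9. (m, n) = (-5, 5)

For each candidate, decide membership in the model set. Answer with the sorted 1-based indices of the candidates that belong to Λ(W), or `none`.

λ' = (1−√5)/2 ≈ -0.61803.
[1] lift (5,7): star map gives 0.67376; window check 0.7 ≤ 0.67376 < 1.5 is false → out
[2] lift (5,8): star map gives 0.05573; window check 0.7 ≤ 0.05573 < 1.5 is false → out
[3] lift (-4,-8): star map gives 0.94427; window check 0.7 ≤ 0.94427 < 1.5 is true → IN Λ
[4] lift (3,3): star map gives 1.14590; window check 0.7 ≤ 1.14590 < 1.5 is true → IN Λ
[5] lift (5,5): star map gives 1.90983; window check 0.7 ≤ 1.90983 < 1.5 is false → out
[6] lift (1,2): star map gives -0.23607; window check 0.7 ≤ -0.23607 < 1.5 is false → out
[7] lift (3,-1): star map gives 3.61803; window check 0.7 ≤ 3.61803 < 1.5 is false → out
[8] lift (-1,-3): star map gives 0.85410; window check 0.7 ≤ 0.85410 < 1.5 is true → IN Λ
[9] lift (-5,5): star map gives -8.09017; window check 0.7 ≤ -8.09017 < 1.5 is false → out

3, 4, 8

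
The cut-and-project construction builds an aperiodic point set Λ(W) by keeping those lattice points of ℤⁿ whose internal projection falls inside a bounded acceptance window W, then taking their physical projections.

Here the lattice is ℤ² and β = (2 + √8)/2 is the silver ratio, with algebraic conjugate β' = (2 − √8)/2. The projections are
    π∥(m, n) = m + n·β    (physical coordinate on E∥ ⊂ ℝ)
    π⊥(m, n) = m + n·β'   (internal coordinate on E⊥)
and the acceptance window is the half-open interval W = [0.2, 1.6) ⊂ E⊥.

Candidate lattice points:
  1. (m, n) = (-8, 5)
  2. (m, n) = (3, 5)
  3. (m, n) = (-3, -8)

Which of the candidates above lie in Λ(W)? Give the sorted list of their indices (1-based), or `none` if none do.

2, 3

Numerically β ≈ 2.41421 and β' = −1/β ≈ -0.41421.
candidate 1: (m,n)=(-8,5) → π∥ = -8+5·β ≈ 4.07107, π⊥ = -8+5·β' ≈ -10.07107 ∉ [0.2, 1.6) ⇒ out
candidate 2: (m,n)=(3,5) → π∥ = 3+5·β ≈ 15.07107, π⊥ = 3+5·β' ≈ 0.92893 ∈ [0.2, 1.6) ⇒ IN Λ
candidate 3: (m,n)=(-3,-8) → π∥ = -3-8·β ≈ -22.31371, π⊥ = -3-8·β' ≈ 0.31371 ∈ [0.2, 1.6) ⇒ IN Λ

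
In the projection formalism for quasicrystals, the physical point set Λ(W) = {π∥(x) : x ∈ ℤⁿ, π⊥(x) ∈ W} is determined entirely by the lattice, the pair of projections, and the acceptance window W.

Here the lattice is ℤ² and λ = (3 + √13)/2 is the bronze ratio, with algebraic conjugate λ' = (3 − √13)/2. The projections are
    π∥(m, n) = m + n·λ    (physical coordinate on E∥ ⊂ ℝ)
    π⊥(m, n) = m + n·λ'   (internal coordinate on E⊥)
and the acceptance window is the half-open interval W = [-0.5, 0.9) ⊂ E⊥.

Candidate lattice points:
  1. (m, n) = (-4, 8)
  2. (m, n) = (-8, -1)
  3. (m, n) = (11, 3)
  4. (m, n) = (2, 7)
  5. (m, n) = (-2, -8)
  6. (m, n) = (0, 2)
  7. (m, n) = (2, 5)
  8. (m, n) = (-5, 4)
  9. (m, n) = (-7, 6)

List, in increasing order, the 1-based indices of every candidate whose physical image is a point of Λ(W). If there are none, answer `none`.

Compute λ' = (3−√13)/2 = -0.302776, so π⊥(m,n) = m -0.302776·n.
#1 (-4,8): internal coord -4 + (8)·λ' = -6.422205; -6.422205 ∉ [-0.5, 0.9) → out
#2 (-8,-1): internal coord -8 + (-1)·λ' = -7.697224; -7.697224 ∉ [-0.5, 0.9) → out
#3 (11,3): internal coord 11 + (3)·λ' = +10.091673; +10.091673 ∉ [-0.5, 0.9) → out
#4 (2,7): internal coord 2 + (7)·λ' = -0.119429; -0.119429 ∈ [-0.5, 0.9) → IN Λ
#5 (-2,-8): internal coord -2 + (-8)·λ' = +0.422205; +0.422205 ∈ [-0.5, 0.9) → IN Λ
#6 (0,2): internal coord 0 + (2)·λ' = -0.605551; -0.605551 ∉ [-0.5, 0.9) → out
#7 (2,5): internal coord 2 + (5)·λ' = +0.486122; +0.486122 ∈ [-0.5, 0.9) → IN Λ
#8 (-5,4): internal coord -5 + (4)·λ' = -6.211103; -6.211103 ∉ [-0.5, 0.9) → out
#9 (-7,6): internal coord -7 + (6)·λ' = -8.816654; -8.816654 ∉ [-0.5, 0.9) → out

4, 5, 7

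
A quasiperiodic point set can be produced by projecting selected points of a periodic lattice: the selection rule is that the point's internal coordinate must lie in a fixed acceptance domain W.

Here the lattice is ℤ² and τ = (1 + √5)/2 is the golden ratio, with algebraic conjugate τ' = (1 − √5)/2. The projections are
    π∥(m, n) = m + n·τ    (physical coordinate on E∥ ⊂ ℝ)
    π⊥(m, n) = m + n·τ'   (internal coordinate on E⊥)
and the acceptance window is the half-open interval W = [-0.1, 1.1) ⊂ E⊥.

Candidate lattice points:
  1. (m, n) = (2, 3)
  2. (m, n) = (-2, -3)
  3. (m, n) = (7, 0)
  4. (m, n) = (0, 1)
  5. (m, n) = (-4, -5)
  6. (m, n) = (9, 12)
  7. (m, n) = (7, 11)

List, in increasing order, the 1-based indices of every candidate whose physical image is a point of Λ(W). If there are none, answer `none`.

Compute τ' = (1−√5)/2 = -0.618034, so π⊥(m,n) = m -0.618034·n.
#1 (2,3): internal coord 2 + (3)·τ' = +0.145898; +0.145898 ∈ [-0.1, 1.1) → IN Λ
#2 (-2,-3): internal coord -2 + (-3)·τ' = -0.145898; -0.145898 ∉ [-0.1, 1.1) → out
#3 (7,0): internal coord 7 + (0)·τ' = +7.000000; +7.000000 ∉ [-0.1, 1.1) → out
#4 (0,1): internal coord 0 + (1)·τ' = -0.618034; -0.618034 ∉ [-0.1, 1.1) → out
#5 (-4,-5): internal coord -4 + (-5)·τ' = -0.909830; -0.909830 ∉ [-0.1, 1.1) → out
#6 (9,12): internal coord 9 + (12)·τ' = +1.583592; +1.583592 ∉ [-0.1, 1.1) → out
#7 (7,11): internal coord 7 + (11)·τ' = +0.201626; +0.201626 ∈ [-0.1, 1.1) → IN Λ

1, 7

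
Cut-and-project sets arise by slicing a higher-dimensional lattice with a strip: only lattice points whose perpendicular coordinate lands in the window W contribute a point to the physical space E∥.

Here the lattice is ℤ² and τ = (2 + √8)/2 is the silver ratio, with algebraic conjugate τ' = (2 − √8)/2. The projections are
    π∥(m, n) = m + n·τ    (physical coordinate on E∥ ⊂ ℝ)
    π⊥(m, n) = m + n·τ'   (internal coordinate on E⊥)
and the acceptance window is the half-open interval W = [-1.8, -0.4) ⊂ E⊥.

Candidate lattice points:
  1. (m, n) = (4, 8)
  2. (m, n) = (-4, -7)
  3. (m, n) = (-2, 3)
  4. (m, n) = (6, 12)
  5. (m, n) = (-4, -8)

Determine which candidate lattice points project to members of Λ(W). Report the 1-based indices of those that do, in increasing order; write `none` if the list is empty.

Numerically τ ≈ 2.414214 and τ' = −1/τ ≈ -0.414214.
candidate 1: (m,n)=(4,8) → π∥ = 4+8·τ ≈ 23.313708, π⊥ = 4+8·τ' ≈ 0.686292 ∉ [-1.8, -0.4) ⇒ out
candidate 2: (m,n)=(-4,-7) → π∥ = -4-7·τ ≈ -20.899495, π⊥ = -4-7·τ' ≈ -1.100505 ∈ [-1.8, -0.4) ⇒ IN Λ
candidate 3: (m,n)=(-2,3) → π∥ = -2+3·τ ≈ 5.242641, π⊥ = -2+3·τ' ≈ -3.242641 ∉ [-1.8, -0.4) ⇒ out
candidate 4: (m,n)=(6,12) → π∥ = 6+12·τ ≈ 34.970563, π⊥ = 6+12·τ' ≈ 1.029437 ∉ [-1.8, -0.4) ⇒ out
candidate 5: (m,n)=(-4,-8) → π∥ = -4-8·τ ≈ -23.313708, π⊥ = -4-8·τ' ≈ -0.686292 ∈ [-1.8, -0.4) ⇒ IN Λ

2, 5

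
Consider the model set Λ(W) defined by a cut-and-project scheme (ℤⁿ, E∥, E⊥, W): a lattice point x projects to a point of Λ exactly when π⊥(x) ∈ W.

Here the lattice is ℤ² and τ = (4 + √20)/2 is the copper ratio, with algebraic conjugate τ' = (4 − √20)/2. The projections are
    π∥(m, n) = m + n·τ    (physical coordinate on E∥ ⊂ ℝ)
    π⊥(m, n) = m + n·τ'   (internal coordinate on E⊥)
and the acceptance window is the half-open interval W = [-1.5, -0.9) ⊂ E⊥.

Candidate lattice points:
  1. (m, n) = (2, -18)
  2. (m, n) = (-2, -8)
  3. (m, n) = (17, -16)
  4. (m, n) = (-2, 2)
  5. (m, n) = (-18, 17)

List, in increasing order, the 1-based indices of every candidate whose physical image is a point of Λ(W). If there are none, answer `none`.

none

Numerically τ ≈ 4.23607 and τ' = −1/τ ≈ -0.23607.
#1 (2,-18): internal coord 2 + (-18)·τ' = +6.24922; +6.24922 ∉ [-1.5, -0.9) → out
#2 (-2,-8): internal coord -2 + (-8)·τ' = -0.11146; -0.11146 ∉ [-1.5, -0.9) → out
#3 (17,-16): internal coord 17 + (-16)·τ' = +20.77709; +20.77709 ∉ [-1.5, -0.9) → out
#4 (-2,2): internal coord -2 + (2)·τ' = -2.47214; -2.47214 ∉ [-1.5, -0.9) → out
#5 (-18,17): internal coord -18 + (17)·τ' = -22.01316; -22.01316 ∉ [-1.5, -0.9) → out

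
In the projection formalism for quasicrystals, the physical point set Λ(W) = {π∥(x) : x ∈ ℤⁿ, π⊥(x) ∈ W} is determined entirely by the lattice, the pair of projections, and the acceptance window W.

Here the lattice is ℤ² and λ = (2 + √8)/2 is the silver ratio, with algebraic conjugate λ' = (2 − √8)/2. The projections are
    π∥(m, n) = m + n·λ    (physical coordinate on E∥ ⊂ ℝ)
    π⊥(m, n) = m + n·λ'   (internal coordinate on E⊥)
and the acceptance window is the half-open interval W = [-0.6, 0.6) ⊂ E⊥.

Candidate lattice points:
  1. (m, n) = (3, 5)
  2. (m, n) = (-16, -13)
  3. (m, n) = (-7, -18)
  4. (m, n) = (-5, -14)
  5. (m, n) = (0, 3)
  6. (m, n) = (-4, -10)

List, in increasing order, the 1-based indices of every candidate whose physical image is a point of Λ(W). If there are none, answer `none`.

Compute λ' = (2−√8)/2 = -0.4142, so π⊥(m,n) = m -0.4142·n.
#1 (3,5): internal coord 3 + (5)·λ' = +0.9289; +0.9289 ∉ [-0.6, 0.6) → out
#2 (-16,-13): internal coord -16 + (-13)·λ' = -10.6152; -10.6152 ∉ [-0.6, 0.6) → out
#3 (-7,-18): internal coord -7 + (-18)·λ' = +0.4558; +0.4558 ∈ [-0.6, 0.6) → IN Λ
#4 (-5,-14): internal coord -5 + (-14)·λ' = +0.7990; +0.7990 ∉ [-0.6, 0.6) → out
#5 (0,3): internal coord 0 + (3)·λ' = -1.2426; -1.2426 ∉ [-0.6, 0.6) → out
#6 (-4,-10): internal coord -4 + (-10)·λ' = +0.1421; +0.1421 ∈ [-0.6, 0.6) → IN Λ

3, 6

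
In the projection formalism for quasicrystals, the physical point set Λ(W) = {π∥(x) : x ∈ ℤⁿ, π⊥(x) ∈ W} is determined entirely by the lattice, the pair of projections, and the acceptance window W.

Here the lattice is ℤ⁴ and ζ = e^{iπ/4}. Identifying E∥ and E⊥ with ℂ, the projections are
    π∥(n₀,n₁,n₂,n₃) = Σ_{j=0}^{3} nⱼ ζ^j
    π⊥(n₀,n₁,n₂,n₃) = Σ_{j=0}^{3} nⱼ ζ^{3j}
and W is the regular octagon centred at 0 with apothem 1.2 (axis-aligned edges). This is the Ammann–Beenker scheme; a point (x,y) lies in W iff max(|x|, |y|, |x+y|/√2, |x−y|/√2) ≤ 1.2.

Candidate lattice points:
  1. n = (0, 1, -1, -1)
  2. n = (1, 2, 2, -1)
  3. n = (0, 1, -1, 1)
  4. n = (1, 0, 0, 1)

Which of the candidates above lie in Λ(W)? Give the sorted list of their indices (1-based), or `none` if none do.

none

π⊥(n) = n₀ + n₁ζ³ + n₂ζ⁶ + n₃ζ⁹ where ζ = e^{iπ/4}.
candidate 1: n = (0, 1, -1, -1) → π⊥ ≈ (-1.4142, +1.0000); max(|x|,|y|,|x±y|/√2) = 1.7071 > 1.2 ⇒ ∉ W
candidate 2: n = (1, 2, 2, -1) → π⊥ ≈ (-1.1213, -1.2929); max(|x|,|y|,|x±y|/√2) = 1.7071 > 1.2 ⇒ ∉ W
candidate 3: n = (0, 1, -1, 1) → π⊥ ≈ (+0.0000, +2.4142); max(|x|,|y|,|x±y|/√2) = 2.4142 > 1.2 ⇒ ∉ W
candidate 4: n = (1, 0, 0, 1) → π⊥ ≈ (+1.7071, +0.7071); max(|x|,|y|,|x±y|/√2) = 1.7071 > 1.2 ⇒ ∉ W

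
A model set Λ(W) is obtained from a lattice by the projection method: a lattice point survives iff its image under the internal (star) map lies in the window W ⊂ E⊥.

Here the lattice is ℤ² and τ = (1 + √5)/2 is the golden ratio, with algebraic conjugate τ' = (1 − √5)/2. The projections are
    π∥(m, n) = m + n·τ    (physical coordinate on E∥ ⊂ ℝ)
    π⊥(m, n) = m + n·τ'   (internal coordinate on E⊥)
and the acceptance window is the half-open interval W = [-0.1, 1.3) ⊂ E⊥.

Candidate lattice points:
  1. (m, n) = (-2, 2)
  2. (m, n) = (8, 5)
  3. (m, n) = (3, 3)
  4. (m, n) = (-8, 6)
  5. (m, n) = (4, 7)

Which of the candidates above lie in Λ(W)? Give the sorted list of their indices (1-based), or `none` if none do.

Compute τ' = (1−√5)/2 = -0.618034, so π⊥(m,n) = m -0.618034·n.
candidate 1: (m,n)=(-2,2) → π∥ = -2+2·τ ≈ 1.236068, π⊥ = -2+2·τ' ≈ -3.236068 ∉ [-0.1, 1.3) ⇒ out
candidate 2: (m,n)=(8,5) → π∥ = 8+5·τ ≈ 16.090170, π⊥ = 8+5·τ' ≈ 4.909830 ∉ [-0.1, 1.3) ⇒ out
candidate 3: (m,n)=(3,3) → π∥ = 3+3·τ ≈ 7.854102, π⊥ = 3+3·τ' ≈ 1.145898 ∈ [-0.1, 1.3) ⇒ IN Λ
candidate 4: (m,n)=(-8,6) → π∥ = -8+6·τ ≈ 1.708204, π⊥ = -8+6·τ' ≈ -11.708204 ∉ [-0.1, 1.3) ⇒ out
candidate 5: (m,n)=(4,7) → π∥ = 4+7·τ ≈ 15.326238, π⊥ = 4+7·τ' ≈ -0.326238 ∉ [-0.1, 1.3) ⇒ out

3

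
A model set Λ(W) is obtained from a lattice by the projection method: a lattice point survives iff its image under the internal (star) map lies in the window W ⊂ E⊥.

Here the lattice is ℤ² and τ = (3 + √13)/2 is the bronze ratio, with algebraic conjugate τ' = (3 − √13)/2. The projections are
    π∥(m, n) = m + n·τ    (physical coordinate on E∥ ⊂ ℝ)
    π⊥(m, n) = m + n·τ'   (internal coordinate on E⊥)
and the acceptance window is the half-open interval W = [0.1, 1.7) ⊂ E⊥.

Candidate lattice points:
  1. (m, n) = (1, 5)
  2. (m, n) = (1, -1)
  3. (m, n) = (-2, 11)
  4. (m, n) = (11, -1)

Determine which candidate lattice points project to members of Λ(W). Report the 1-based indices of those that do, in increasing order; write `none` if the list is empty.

τ' = (3−√13)/2 ≈ -0.30278.
[1] lift (1,5): star map gives -0.51388; window check 0.1 ≤ -0.51388 < 1.7 is false → out
[2] lift (1,-1): star map gives 1.30278; window check 0.1 ≤ 1.30278 < 1.7 is true → IN Λ
[3] lift (-2,11): star map gives -5.33053; window check 0.1 ≤ -5.33053 < 1.7 is false → out
[4] lift (11,-1): star map gives 11.30278; window check 0.1 ≤ 11.30278 < 1.7 is false → out

2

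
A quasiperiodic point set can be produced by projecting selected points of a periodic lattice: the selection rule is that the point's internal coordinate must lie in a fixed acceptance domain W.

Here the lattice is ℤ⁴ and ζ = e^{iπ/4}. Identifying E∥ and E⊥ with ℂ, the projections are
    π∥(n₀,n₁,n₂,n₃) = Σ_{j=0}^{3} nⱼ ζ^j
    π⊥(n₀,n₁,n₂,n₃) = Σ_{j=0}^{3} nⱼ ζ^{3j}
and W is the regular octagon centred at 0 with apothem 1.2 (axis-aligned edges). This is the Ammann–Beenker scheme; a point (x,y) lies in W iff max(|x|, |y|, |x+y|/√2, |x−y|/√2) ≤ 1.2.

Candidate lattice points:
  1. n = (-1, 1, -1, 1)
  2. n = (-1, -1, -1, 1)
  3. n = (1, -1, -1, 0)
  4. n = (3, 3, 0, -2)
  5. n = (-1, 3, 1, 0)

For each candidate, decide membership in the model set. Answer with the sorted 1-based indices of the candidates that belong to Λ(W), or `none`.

2, 4

Internal map: ζ^{3j} for j=0..3 gives (1,0), (−√2/2,√2/2), (0,−1), (√2/2,√2/2).
#1 (-1, 1, -1, 1): internal (-1.00000, 2.41421); octagon support 2.41421 vs apothem 1.2 → ∉ W
#2 (-1, -1, -1, 1): internal (0.41421, 1.00000); octagon support 1.00000 vs apothem 1.2 → ∈ W
#3 (1, -1, -1, 0): internal (1.70711, 0.29289); octagon support 1.70711 vs apothem 1.2 → ∉ W
#4 (3, 3, 0, -2): internal (-0.53553, 0.70711); octagon support 0.87868 vs apothem 1.2 → ∈ W
#5 (-1, 3, 1, 0): internal (-3.12132, 1.12132); octagon support 3.12132 vs apothem 1.2 → ∉ W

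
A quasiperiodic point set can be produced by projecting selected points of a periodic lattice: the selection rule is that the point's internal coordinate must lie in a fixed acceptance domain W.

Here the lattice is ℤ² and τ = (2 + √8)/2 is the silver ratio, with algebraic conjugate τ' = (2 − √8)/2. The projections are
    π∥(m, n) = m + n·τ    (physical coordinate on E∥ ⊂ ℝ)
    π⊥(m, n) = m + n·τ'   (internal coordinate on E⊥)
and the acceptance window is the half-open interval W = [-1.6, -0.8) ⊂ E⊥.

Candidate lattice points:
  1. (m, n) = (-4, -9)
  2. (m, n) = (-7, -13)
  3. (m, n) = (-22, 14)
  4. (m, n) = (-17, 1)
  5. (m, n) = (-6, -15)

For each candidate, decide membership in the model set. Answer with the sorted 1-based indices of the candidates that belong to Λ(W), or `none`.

none

Numerically τ ≈ 2.41421 and τ' = −1/τ ≈ -0.41421.
#1 (-4,-9): internal coord -4 + (-9)·τ' = -0.27208; -0.27208 ∉ [-1.6, -0.8) → out
#2 (-7,-13): internal coord -7 + (-13)·τ' = -1.61522; -1.61522 ∉ [-1.6, -0.8) → out
#3 (-22,14): internal coord -22 + (14)·τ' = -27.79899; -27.79899 ∉ [-1.6, -0.8) → out
#4 (-17,1): internal coord -17 + (1)·τ' = -17.41421; -17.41421 ∉ [-1.6, -0.8) → out
#5 (-6,-15): internal coord -6 + (-15)·τ' = +0.21320; +0.21320 ∉ [-1.6, -0.8) → out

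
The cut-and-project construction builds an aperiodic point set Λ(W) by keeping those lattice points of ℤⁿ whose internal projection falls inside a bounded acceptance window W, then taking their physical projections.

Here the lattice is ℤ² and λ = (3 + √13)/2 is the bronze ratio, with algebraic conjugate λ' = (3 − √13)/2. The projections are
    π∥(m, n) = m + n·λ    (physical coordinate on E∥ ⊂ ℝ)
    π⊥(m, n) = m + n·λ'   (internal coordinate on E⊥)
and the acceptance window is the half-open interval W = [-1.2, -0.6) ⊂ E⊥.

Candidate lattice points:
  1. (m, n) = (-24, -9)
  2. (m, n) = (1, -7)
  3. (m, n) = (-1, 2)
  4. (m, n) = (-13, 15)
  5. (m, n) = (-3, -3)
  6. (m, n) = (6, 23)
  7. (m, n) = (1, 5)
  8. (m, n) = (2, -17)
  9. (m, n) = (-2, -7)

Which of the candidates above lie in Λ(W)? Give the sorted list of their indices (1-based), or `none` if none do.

Numerically λ ≈ 3.30278 and λ' = −1/λ ≈ -0.30278.
candidate 1: (m,n)=(-24,-9) → π∥ = -24-9·λ ≈ -53.72498, π⊥ = -24-9·λ' ≈ -21.27502 ∉ [-1.2, -0.6) ⇒ out
candidate 2: (m,n)=(1,-7) → π∥ = 1-7·λ ≈ -22.11943, π⊥ = 1-7·λ' ≈ 3.11943 ∉ [-1.2, -0.6) ⇒ out
candidate 3: (m,n)=(-1,2) → π∥ = -1+2·λ ≈ 5.60555, π⊥ = -1+2·λ' ≈ -1.60555 ∉ [-1.2, -0.6) ⇒ out
candidate 4: (m,n)=(-13,15) → π∥ = -13+15·λ ≈ 36.54163, π⊥ = -13+15·λ' ≈ -17.54163 ∉ [-1.2, -0.6) ⇒ out
candidate 5: (m,n)=(-3,-3) → π∥ = -3-3·λ ≈ -12.90833, π⊥ = -3-3·λ' ≈ -2.09167 ∉ [-1.2, -0.6) ⇒ out
candidate 6: (m,n)=(6,23) → π∥ = 6+23·λ ≈ 81.96384, π⊥ = 6+23·λ' ≈ -0.96384 ∈ [-1.2, -0.6) ⇒ IN Λ
candidate 7: (m,n)=(1,5) → π∥ = 1+5·λ ≈ 17.51388, π⊥ = 1+5·λ' ≈ -0.51388 ∉ [-1.2, -0.6) ⇒ out
candidate 8: (m,n)=(2,-17) → π∥ = 2-17·λ ≈ -54.14719, π⊥ = 2-17·λ' ≈ 7.14719 ∉ [-1.2, -0.6) ⇒ out
candidate 9: (m,n)=(-2,-7) → π∥ = -2-7·λ ≈ -25.11943, π⊥ = -2-7·λ' ≈ 0.11943 ∉ [-1.2, -0.6) ⇒ out

6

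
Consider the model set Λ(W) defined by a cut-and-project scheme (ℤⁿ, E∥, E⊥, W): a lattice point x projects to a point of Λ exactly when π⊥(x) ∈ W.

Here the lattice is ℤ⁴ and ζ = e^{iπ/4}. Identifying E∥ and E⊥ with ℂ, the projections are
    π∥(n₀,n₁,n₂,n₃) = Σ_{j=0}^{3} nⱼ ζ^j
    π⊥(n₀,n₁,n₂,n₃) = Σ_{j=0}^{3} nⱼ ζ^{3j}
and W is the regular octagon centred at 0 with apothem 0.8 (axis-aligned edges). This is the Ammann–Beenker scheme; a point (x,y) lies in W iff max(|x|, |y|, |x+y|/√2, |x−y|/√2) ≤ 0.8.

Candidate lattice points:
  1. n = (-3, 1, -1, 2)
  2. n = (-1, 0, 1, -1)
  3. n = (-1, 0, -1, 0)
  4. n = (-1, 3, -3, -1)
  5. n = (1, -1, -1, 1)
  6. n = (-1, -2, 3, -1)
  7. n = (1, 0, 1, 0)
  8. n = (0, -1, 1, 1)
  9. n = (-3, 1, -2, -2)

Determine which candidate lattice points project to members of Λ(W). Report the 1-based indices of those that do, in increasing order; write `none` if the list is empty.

none

π⊥(n) = n₀ + n₁ζ³ + n₂ζ⁶ + n₃ζ⁹ where ζ = e^{iπ/4}.
candidate 1: n = (-3, 1, -1, 2) → π⊥ ≈ (-2.292893, +3.121320); max(|x|,|y|,|x±y|/√2) = 3.828427 > 0.8 ⇒ ∉ W
candidate 2: n = (-1, 0, 1, -1) → π⊥ ≈ (-1.707107, -1.707107); max(|x|,|y|,|x±y|/√2) = 2.414214 > 0.8 ⇒ ∉ W
candidate 3: n = (-1, 0, -1, 0) → π⊥ ≈ (-1.000000, +1.000000); max(|x|,|y|,|x±y|/√2) = 1.414214 > 0.8 ⇒ ∉ W
candidate 4: n = (-1, 3, -3, -1) → π⊥ ≈ (-3.828427, +4.414214); max(|x|,|y|,|x±y|/√2) = 5.828427 > 0.8 ⇒ ∉ W
candidate 5: n = (1, -1, -1, 1) → π⊥ ≈ (+2.414214, +1.000000); max(|x|,|y|,|x±y|/√2) = 2.414214 > 0.8 ⇒ ∉ W
candidate 6: n = (-1, -2, 3, -1) → π⊥ ≈ (-0.292893, -5.121320); max(|x|,|y|,|x±y|/√2) = 5.121320 > 0.8 ⇒ ∉ W
candidate 7: n = (1, 0, 1, 0) → π⊥ ≈ (+1.000000, -1.000000); max(|x|,|y|,|x±y|/√2) = 1.414214 > 0.8 ⇒ ∉ W
candidate 8: n = (0, -1, 1, 1) → π⊥ ≈ (+1.414214, -1.000000); max(|x|,|y|,|x±y|/√2) = 1.707107 > 0.8 ⇒ ∉ W
candidate 9: n = (-3, 1, -2, -2) → π⊥ ≈ (-5.121320, +1.292893); max(|x|,|y|,|x±y|/√2) = 5.121320 > 0.8 ⇒ ∉ W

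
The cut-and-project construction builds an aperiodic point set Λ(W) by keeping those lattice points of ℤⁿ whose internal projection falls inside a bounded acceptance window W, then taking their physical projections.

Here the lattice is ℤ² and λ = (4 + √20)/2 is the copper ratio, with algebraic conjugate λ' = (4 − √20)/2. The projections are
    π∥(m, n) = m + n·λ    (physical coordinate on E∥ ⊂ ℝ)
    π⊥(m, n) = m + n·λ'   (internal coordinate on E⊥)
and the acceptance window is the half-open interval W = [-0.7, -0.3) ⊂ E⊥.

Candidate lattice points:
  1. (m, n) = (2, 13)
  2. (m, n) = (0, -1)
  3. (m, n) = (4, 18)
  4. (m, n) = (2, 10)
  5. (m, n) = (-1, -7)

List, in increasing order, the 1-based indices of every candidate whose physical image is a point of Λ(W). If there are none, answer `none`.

4

Compute λ' = (4−√20)/2 = -0.236068, so π⊥(m,n) = m -0.236068·n.
#1 (2,13): internal coord 2 + (13)·λ' = -1.068884; -1.068884 ∉ [-0.7, -0.3) → out
#2 (0,-1): internal coord 0 + (-1)·λ' = +0.236068; +0.236068 ∉ [-0.7, -0.3) → out
#3 (4,18): internal coord 4 + (18)·λ' = -0.249224; -0.249224 ∉ [-0.7, -0.3) → out
#4 (2,10): internal coord 2 + (10)·λ' = -0.360680; -0.360680 ∈ [-0.7, -0.3) → IN Λ
#5 (-1,-7): internal coord -1 + (-7)·λ' = +0.652476; +0.652476 ∉ [-0.7, -0.3) → out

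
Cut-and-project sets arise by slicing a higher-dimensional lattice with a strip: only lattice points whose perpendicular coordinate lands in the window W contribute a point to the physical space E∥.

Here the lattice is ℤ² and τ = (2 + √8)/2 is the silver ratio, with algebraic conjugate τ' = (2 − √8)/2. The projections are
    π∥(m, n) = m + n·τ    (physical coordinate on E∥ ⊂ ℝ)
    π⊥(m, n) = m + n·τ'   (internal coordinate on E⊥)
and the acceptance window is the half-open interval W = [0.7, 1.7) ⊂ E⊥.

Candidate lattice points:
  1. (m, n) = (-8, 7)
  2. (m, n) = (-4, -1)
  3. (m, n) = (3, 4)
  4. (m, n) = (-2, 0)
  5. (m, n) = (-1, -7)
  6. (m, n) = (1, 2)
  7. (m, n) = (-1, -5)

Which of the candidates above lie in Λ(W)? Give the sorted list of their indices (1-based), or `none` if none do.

3, 7

Numerically τ ≈ 2.4142 and τ' = −1/τ ≈ -0.4142.
[1] lift (-8,7): star map gives -10.8995; window check 0.7 ≤ -10.8995 < 1.7 is false → out
[2] lift (-4,-1): star map gives -3.5858; window check 0.7 ≤ -3.5858 < 1.7 is false → out
[3] lift (3,4): star map gives 1.3431; window check 0.7 ≤ 1.3431 < 1.7 is true → IN Λ
[4] lift (-2,0): star map gives -2.0000; window check 0.7 ≤ -2.0000 < 1.7 is false → out
[5] lift (-1,-7): star map gives 1.8995; window check 0.7 ≤ 1.8995 < 1.7 is false → out
[6] lift (1,2): star map gives 0.1716; window check 0.7 ≤ 0.1716 < 1.7 is false → out
[7] lift (-1,-5): star map gives 1.0711; window check 0.7 ≤ 1.0711 < 1.7 is true → IN Λ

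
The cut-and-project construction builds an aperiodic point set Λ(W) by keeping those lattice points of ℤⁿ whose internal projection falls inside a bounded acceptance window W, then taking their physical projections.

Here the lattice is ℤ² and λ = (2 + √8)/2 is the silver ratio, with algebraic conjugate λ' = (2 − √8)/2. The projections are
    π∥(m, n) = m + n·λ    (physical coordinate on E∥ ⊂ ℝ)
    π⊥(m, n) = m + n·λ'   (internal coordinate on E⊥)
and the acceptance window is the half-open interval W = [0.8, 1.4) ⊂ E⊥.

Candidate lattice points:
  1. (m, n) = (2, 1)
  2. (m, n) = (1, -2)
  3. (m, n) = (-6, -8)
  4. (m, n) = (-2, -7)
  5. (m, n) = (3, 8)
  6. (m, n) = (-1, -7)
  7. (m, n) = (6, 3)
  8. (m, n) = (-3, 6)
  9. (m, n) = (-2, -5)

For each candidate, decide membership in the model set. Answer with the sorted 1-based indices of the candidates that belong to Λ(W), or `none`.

Numerically λ ≈ 2.41421 and λ' = −1/λ ≈ -0.41421.
#1 (2,1): internal coord 2 + (1)·λ' = +1.58579; +1.58579 ∉ [0.8, 1.4) → out
#2 (1,-2): internal coord 1 + (-2)·λ' = +1.82843; +1.82843 ∉ [0.8, 1.4) → out
#3 (-6,-8): internal coord -6 + (-8)·λ' = -2.68629; -2.68629 ∉ [0.8, 1.4) → out
#4 (-2,-7): internal coord -2 + (-7)·λ' = +0.89949; +0.89949 ∈ [0.8, 1.4) → IN Λ
#5 (3,8): internal coord 3 + (8)·λ' = -0.31371; -0.31371 ∉ [0.8, 1.4) → out
#6 (-1,-7): internal coord -1 + (-7)·λ' = +1.89949; +1.89949 ∉ [0.8, 1.4) → out
#7 (6,3): internal coord 6 + (3)·λ' = +4.75736; +4.75736 ∉ [0.8, 1.4) → out
#8 (-3,6): internal coord -3 + (6)·λ' = -5.48528; -5.48528 ∉ [0.8, 1.4) → out
#9 (-2,-5): internal coord -2 + (-5)·λ' = +0.07107; +0.07107 ∉ [0.8, 1.4) → out

4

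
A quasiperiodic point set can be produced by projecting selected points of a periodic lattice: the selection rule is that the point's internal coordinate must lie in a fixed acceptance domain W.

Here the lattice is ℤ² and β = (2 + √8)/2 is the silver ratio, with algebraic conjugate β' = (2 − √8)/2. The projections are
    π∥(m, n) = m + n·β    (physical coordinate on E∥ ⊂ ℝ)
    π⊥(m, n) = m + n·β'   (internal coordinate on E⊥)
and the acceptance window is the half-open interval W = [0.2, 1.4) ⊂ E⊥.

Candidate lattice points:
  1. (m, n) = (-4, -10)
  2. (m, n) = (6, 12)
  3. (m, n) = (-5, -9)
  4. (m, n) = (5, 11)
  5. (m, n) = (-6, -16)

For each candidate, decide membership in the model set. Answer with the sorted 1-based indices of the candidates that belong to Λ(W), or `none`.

Compute β' = (2−√8)/2 = -0.414214, so π⊥(m,n) = m -0.414214·n.
#1 (-4,-10): internal coord -4 + (-10)·β' = +0.142136; +0.142136 ∉ [0.2, 1.4) → out
#2 (6,12): internal coord 6 + (12)·β' = +1.029437; +1.029437 ∈ [0.2, 1.4) → IN Λ
#3 (-5,-9): internal coord -5 + (-9)·β' = -1.272078; -1.272078 ∉ [0.2, 1.4) → out
#4 (5,11): internal coord 5 + (11)·β' = +0.443651; +0.443651 ∈ [0.2, 1.4) → IN Λ
#5 (-6,-16): internal coord -6 + (-16)·β' = +0.627417; +0.627417 ∈ [0.2, 1.4) → IN Λ

2, 4, 5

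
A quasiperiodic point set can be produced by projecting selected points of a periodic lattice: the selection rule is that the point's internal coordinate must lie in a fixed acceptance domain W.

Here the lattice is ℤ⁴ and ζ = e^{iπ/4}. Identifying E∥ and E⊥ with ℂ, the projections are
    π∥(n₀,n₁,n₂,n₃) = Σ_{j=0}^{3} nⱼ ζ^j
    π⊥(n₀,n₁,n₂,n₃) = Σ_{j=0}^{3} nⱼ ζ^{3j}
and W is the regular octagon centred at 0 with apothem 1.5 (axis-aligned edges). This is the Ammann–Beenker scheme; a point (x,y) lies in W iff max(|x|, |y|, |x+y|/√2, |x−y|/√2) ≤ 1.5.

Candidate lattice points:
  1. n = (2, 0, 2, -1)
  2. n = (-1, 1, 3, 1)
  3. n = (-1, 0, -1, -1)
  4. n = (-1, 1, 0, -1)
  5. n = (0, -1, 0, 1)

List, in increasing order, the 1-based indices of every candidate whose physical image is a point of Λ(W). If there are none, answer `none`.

5

π⊥(n) = n₀ + n₁ζ³ + n₂ζ⁶ + n₃ζ⁹ where ζ = e^{iπ/4}.
#1 (2, 0, 2, -1): internal (1.292893, -2.707107); octagon support 2.828427 vs apothem 1.5 → ∉ W
#2 (-1, 1, 3, 1): internal (-1.000000, -1.585786); octagon support 1.828427 vs apothem 1.5 → ∉ W
#3 (-1, 0, -1, -1): internal (-1.707107, 0.292893); octagon support 1.707107 vs apothem 1.5 → ∉ W
#4 (-1, 1, 0, -1): internal (-2.414214, 0.000000); octagon support 2.414214 vs apothem 1.5 → ∉ W
#5 (0, -1, 0, 1): internal (1.414214, 0.000000); octagon support 1.414214 vs apothem 1.5 → ∈ W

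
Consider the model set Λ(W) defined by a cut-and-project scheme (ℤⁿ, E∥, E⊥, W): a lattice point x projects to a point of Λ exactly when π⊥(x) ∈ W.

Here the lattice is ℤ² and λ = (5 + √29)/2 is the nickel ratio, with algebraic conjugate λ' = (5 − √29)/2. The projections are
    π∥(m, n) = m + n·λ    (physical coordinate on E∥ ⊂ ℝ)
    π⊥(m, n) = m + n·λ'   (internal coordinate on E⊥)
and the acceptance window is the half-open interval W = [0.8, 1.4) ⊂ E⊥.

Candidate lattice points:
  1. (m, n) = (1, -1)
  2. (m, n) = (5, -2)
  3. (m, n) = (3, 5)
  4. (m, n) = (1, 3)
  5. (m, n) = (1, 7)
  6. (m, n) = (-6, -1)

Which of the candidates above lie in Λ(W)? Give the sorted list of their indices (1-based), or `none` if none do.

Numerically λ ≈ 5.192582 and λ' = −1/λ ≈ -0.192582.
candidate 1: (m,n)=(1,-1) → π∥ = 1-1·λ ≈ -4.192582, π⊥ = 1-1·λ' ≈ 1.192582 ∈ [0.8, 1.4) ⇒ IN Λ
candidate 2: (m,n)=(5,-2) → π∥ = 5-2·λ ≈ -5.385165, π⊥ = 5-2·λ' ≈ 5.385165 ∉ [0.8, 1.4) ⇒ out
candidate 3: (m,n)=(3,5) → π∥ = 3+5·λ ≈ 28.962912, π⊥ = 3+5·λ' ≈ 2.037088 ∉ [0.8, 1.4) ⇒ out
candidate 4: (m,n)=(1,3) → π∥ = 1+3·λ ≈ 16.577747, π⊥ = 1+3·λ' ≈ 0.422253 ∉ [0.8, 1.4) ⇒ out
candidate 5: (m,n)=(1,7) → π∥ = 1+7·λ ≈ 37.348077, π⊥ = 1+7·λ' ≈ -0.348077 ∉ [0.8, 1.4) ⇒ out
candidate 6: (m,n)=(-6,-1) → π∥ = -6-1·λ ≈ -11.192582, π⊥ = -6-1·λ' ≈ -5.807418 ∉ [0.8, 1.4) ⇒ out

1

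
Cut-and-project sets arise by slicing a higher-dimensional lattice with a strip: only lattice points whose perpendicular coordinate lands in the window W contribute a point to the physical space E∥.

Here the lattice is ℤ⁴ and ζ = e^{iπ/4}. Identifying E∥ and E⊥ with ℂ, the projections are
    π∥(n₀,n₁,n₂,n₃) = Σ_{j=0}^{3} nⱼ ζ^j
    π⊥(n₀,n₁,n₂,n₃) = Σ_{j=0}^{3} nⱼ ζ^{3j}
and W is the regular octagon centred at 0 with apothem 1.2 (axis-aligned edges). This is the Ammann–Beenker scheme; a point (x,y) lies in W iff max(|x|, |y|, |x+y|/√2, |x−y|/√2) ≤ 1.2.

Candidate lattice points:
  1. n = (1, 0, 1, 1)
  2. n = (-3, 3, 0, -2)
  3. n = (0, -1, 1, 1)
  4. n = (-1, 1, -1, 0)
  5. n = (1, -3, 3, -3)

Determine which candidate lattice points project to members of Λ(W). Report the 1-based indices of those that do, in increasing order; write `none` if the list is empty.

Internal map: ζ^{3j} for j=0..3 gives (1,0), (−√2/2,√2/2), (0,−1), (√2/2,√2/2).
candidate 1: n = (1, 0, 1, 1) → π⊥ ≈ (+1.70711, -0.29289); max(|x|,|y|,|x±y|/√2) = 1.70711 > 1.2 ⇒ ∉ W
candidate 2: n = (-3, 3, 0, -2) → π⊥ ≈ (-6.53553, +0.70711); max(|x|,|y|,|x±y|/√2) = 6.53553 > 1.2 ⇒ ∉ W
candidate 3: n = (0, -1, 1, 1) → π⊥ ≈ (+1.41421, -1.00000); max(|x|,|y|,|x±y|/√2) = 1.70711 > 1.2 ⇒ ∉ W
candidate 4: n = (-1, 1, -1, 0) → π⊥ ≈ (-1.70711, +1.70711); max(|x|,|y|,|x±y|/√2) = 2.41421 > 1.2 ⇒ ∉ W
candidate 5: n = (1, -3, 3, -3) → π⊥ ≈ (+1.00000, -7.24264); max(|x|,|y|,|x±y|/√2) = 7.24264 > 1.2 ⇒ ∉ W

none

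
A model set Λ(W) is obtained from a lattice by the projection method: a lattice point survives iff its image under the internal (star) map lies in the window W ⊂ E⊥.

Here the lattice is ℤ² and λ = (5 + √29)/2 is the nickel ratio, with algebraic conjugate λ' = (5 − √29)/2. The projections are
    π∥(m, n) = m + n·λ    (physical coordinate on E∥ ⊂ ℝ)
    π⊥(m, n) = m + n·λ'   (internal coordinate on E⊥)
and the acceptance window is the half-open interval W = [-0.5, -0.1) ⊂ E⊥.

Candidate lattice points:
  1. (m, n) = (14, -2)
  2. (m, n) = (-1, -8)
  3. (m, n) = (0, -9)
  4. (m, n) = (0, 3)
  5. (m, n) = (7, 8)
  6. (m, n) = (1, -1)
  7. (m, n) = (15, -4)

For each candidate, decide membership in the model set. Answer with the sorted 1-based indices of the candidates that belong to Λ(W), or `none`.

Compute λ' = (5−√29)/2 = -0.1926, so π⊥(m,n) = m -0.1926·n.
[1] lift (14,-2): star map gives 14.3852; window check -0.5 ≤ 14.3852 < -0.1 is false → out
[2] lift (-1,-8): star map gives 0.5407; window check -0.5 ≤ 0.5407 < -0.1 is false → out
[3] lift (0,-9): star map gives 1.7332; window check -0.5 ≤ 1.7332 < -0.1 is false → out
[4] lift (0,3): star map gives -0.5777; window check -0.5 ≤ -0.5777 < -0.1 is false → out
[5] lift (7,8): star map gives 5.4593; window check -0.5 ≤ 5.4593 < -0.1 is false → out
[6] lift (1,-1): star map gives 1.1926; window check -0.5 ≤ 1.1926 < -0.1 is false → out
[7] lift (15,-4): star map gives 15.7703; window check -0.5 ≤ 15.7703 < -0.1 is false → out

none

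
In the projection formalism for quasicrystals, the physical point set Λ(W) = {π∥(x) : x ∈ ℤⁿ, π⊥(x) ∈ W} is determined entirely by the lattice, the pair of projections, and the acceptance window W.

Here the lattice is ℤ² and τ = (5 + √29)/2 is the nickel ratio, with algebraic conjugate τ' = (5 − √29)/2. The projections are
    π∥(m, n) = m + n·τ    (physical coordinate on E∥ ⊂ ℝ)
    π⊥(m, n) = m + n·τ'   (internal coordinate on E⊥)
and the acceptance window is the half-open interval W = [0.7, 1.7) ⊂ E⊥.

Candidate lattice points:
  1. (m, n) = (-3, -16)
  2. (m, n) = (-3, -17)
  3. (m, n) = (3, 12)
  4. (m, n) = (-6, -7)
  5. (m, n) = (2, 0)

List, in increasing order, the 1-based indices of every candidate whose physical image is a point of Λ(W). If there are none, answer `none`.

Compute τ' = (5−√29)/2 = -0.192582, so π⊥(m,n) = m -0.192582·n.
candidate 1: (m,n)=(-3,-16) → π∥ = -3-16·τ ≈ -86.081318, π⊥ = -3-16·τ' ≈ 0.081318 ∉ [0.7, 1.7) ⇒ out
candidate 2: (m,n)=(-3,-17) → π∥ = -3-17·τ ≈ -91.273901, π⊥ = -3-17·τ' ≈ 0.273901 ∉ [0.7, 1.7) ⇒ out
candidate 3: (m,n)=(3,12) → π∥ = 3+12·τ ≈ 65.310989, π⊥ = 3+12·τ' ≈ 0.689011 ∉ [0.7, 1.7) ⇒ out
candidate 4: (m,n)=(-6,-7) → π∥ = -6-7·τ ≈ -42.348077, π⊥ = -6-7·τ' ≈ -4.651923 ∉ [0.7, 1.7) ⇒ out
candidate 5: (m,n)=(2,0) → π∥ = 2+0·τ ≈ 2.000000, π⊥ = 2+0·τ' ≈ 2.000000 ∉ [0.7, 1.7) ⇒ out

none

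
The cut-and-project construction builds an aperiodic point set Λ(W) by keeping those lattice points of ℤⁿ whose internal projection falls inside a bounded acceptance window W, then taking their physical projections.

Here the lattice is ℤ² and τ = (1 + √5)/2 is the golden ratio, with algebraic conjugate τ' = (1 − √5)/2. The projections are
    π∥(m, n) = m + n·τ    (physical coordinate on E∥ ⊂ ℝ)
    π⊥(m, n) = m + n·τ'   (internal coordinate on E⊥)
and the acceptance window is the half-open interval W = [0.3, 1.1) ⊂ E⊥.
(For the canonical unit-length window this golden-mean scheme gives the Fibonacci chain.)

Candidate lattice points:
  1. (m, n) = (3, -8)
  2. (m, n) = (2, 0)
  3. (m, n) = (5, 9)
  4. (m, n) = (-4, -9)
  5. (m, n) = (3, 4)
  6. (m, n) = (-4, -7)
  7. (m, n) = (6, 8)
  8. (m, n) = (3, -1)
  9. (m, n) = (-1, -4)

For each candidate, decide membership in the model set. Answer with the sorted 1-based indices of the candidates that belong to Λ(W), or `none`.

τ' = (1−√5)/2 ≈ -0.618034.
#1 (3,-8): internal coord 3 + (-8)·τ' = +7.944272; +7.944272 ∉ [0.3, 1.1) → out
#2 (2,0): internal coord 2 + (0)·τ' = +2.000000; +2.000000 ∉ [0.3, 1.1) → out
#3 (5,9): internal coord 5 + (9)·τ' = -0.562306; -0.562306 ∉ [0.3, 1.1) → out
#4 (-4,-9): internal coord -4 + (-9)·τ' = +1.562306; +1.562306 ∉ [0.3, 1.1) → out
#5 (3,4): internal coord 3 + (4)·τ' = +0.527864; +0.527864 ∈ [0.3, 1.1) → IN Λ
#6 (-4,-7): internal coord -4 + (-7)·τ' = +0.326238; +0.326238 ∈ [0.3, 1.1) → IN Λ
#7 (6,8): internal coord 6 + (8)·τ' = +1.055728; +1.055728 ∈ [0.3, 1.1) → IN Λ
#8 (3,-1): internal coord 3 + (-1)·τ' = +3.618034; +3.618034 ∉ [0.3, 1.1) → out
#9 (-1,-4): internal coord -1 + (-4)·τ' = +1.472136; +1.472136 ∉ [0.3, 1.1) → out

5, 6, 7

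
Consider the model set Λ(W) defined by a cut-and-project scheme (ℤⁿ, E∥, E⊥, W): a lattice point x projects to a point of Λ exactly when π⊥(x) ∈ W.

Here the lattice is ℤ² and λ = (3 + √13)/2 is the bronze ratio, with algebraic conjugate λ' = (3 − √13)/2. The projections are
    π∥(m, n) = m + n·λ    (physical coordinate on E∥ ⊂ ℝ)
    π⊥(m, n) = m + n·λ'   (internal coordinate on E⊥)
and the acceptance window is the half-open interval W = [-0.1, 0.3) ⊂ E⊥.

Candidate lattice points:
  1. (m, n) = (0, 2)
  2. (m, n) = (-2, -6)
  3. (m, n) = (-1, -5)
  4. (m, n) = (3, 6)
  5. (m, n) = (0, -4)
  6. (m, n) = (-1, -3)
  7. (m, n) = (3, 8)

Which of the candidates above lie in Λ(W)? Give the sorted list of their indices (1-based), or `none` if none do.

6

Numerically λ ≈ 3.30278 and λ' = −1/λ ≈ -0.30278.
#1 (0,2): internal coord 0 + (2)·λ' = -0.60555; -0.60555 ∉ [-0.1, 0.3) → out
#2 (-2,-6): internal coord -2 + (-6)·λ' = -0.18335; -0.18335 ∉ [-0.1, 0.3) → out
#3 (-1,-5): internal coord -1 + (-5)·λ' = +0.51388; +0.51388 ∉ [-0.1, 0.3) → out
#4 (3,6): internal coord 3 + (6)·λ' = +1.18335; +1.18335 ∉ [-0.1, 0.3) → out
#5 (0,-4): internal coord 0 + (-4)·λ' = +1.21110; +1.21110 ∉ [-0.1, 0.3) → out
#6 (-1,-3): internal coord -1 + (-3)·λ' = -0.09167; -0.09167 ∈ [-0.1, 0.3) → IN Λ
#7 (3,8): internal coord 3 + (8)·λ' = +0.57779; +0.57779 ∉ [-0.1, 0.3) → out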